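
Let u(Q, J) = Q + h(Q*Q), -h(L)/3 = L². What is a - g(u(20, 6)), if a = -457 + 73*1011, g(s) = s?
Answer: 553326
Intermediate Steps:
h(L) = -3*L²
u(Q, J) = Q - 3*Q⁴
a = 73346 (a = -457 + 73803 = 73346)
a - g(u(20, 6)) = 73346 - (20 - 3*20⁴) = 73346 - (20 - 3*160000) = 73346 - (20 - 480000) = 73346 - 1*(-479980) = 73346 + 479980 = 553326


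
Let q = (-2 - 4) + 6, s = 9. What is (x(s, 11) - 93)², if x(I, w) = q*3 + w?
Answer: 6724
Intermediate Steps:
q = 0 (q = -6 + 6 = 0)
x(I, w) = w (x(I, w) = 0*3 + w = 0 + w = w)
(x(s, 11) - 93)² = (11 - 93)² = (-82)² = 6724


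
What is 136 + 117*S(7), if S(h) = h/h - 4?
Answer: -215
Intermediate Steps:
S(h) = -3 (S(h) = 1 - 4 = -3)
136 + 117*S(7) = 136 + 117*(-3) = 136 - 351 = -215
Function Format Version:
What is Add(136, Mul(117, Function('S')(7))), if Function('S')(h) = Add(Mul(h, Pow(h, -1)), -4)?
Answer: -215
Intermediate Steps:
Function('S')(h) = -3 (Function('S')(h) = Add(1, -4) = -3)
Add(136, Mul(117, Function('S')(7))) = Add(136, Mul(117, -3)) = Add(136, -351) = -215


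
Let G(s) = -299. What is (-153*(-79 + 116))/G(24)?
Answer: 5661/299 ≈ 18.933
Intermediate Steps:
(-153*(-79 + 116))/G(24) = -153*(-79 + 116)/(-299) = -153*37*(-1/299) = -5661*(-1/299) = 5661/299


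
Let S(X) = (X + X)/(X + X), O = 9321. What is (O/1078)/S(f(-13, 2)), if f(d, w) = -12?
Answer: 9321/1078 ≈ 8.6466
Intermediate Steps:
S(X) = 1 (S(X) = (2*X)/((2*X)) = (2*X)*(1/(2*X)) = 1)
(O/1078)/S(f(-13, 2)) = (9321/1078)/1 = (9321*(1/1078))*1 = (9321/1078)*1 = 9321/1078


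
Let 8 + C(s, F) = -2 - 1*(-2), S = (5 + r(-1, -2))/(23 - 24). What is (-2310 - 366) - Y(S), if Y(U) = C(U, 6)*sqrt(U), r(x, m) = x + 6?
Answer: -2676 + 8*I*sqrt(10) ≈ -2676.0 + 25.298*I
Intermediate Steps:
r(x, m) = 6 + x
S = -10 (S = (5 + (6 - 1))/(23 - 24) = (5 + 5)/(-1) = 10*(-1) = -10)
C(s, F) = -8 (C(s, F) = -8 + (-2 - 1*(-2)) = -8 + (-2 + 2) = -8 + 0 = -8)
Y(U) = -8*sqrt(U)
(-2310 - 366) - Y(S) = (-2310 - 366) - (-8)*sqrt(-10) = -2676 - (-8)*I*sqrt(10) = -2676 + 8*I*sqrt(10)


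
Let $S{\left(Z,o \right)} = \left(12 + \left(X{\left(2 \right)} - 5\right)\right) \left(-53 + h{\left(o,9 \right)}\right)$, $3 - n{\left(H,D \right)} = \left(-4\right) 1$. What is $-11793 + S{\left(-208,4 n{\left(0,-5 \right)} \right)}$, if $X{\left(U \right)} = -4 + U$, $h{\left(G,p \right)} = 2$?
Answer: $-12048$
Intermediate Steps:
$n{\left(H,D \right)} = 7$ ($n{\left(H,D \right)} = 3 - \left(-4\right) 1 = 3 - -4 = 3 + 4 = 7$)
$S{\left(Z,o \right)} = -255$ ($S{\left(Z,o \right)} = \left(12 + \left(\left(-4 + 2\right) - 5\right)\right) \left(-53 + 2\right) = \left(12 - 7\right) \left(-51\right) = 5 \left(-51\right) = -255$)
$-11793 + S{\left(-208,4 n{\left(0,-5 \right)} \right)} = -11793 - 255 = -12048$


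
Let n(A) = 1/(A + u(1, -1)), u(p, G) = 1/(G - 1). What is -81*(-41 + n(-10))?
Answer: 23301/7 ≈ 3328.7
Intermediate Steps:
u(p, G) = 1/(-1 + G)
n(A) = 1/(-1/2 + A) (n(A) = 1/(A + 1/(-1 - 1)) = 1/(A + 1/(-2)) = 1/(A - 1/2) = 1/(-1/2 + A))
-81*(-41 + n(-10)) = -81*(-41 + 2/(-1 + 2*(-10))) = -81*(-41 + 2/(-1 - 20)) = -81*(-41 + 2/(-21)) = -81*(-41 + 2*(-1/21)) = -81*(-41 - 2/21) = -81*(-863/21) = 23301/7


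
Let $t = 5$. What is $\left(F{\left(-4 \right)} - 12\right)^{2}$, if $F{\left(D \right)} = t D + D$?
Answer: $1296$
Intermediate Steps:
$F{\left(D \right)} = 6 D$ ($F{\left(D \right)} = 5 D + D = 6 D$)
$\left(F{\left(-4 \right)} - 12\right)^{2} = \left(6 \left(-4\right) - 12\right)^{2} = \left(-24 - 12\right)^{2} = \left(-36\right)^{2} = 1296$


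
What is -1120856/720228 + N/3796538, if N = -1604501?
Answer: -28781802887/14544537078 ≈ -1.9789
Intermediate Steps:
-1120856/720228 + N/3796538 = -1120856/720228 - 1604501/3796538 = -1120856*1/720228 - 1604501*1/3796538 = -5962/3831 - 1604501/3796538 = -28781802887/14544537078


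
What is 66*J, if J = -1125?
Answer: -74250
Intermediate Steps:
66*J = 66*(-1125) = -74250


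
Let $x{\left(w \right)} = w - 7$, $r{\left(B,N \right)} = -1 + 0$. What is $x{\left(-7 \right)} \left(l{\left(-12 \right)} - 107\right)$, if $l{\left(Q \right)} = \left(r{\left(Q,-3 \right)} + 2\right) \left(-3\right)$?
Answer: $1540$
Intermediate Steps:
$r{\left(B,N \right)} = -1$
$l{\left(Q \right)} = -3$ ($l{\left(Q \right)} = \left(-1 + 2\right) \left(-3\right) = 1 \left(-3\right) = -3$)
$x{\left(w \right)} = -7 + w$
$x{\left(-7 \right)} \left(l{\left(-12 \right)} - 107\right) = \left(-7 - 7\right) \left(-3 - 107\right) = \left(-14\right) \left(-110\right) = 1540$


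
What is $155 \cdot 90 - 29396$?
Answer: $-15446$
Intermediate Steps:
$155 \cdot 90 - 29396 = 13950 - 29396 = -15446$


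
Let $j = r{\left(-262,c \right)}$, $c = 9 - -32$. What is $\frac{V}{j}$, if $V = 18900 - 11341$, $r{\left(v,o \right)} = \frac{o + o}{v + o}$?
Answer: $- \frac{1670539}{82} \approx -20372.0$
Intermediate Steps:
$c = 41$ ($c = 9 + 32 = 41$)
$r{\left(v,o \right)} = \frac{2 o}{o + v}$
$j = - \frac{82}{221}$ ($j = 2 \cdot 41 \frac{1}{41 - 262} = 2 \cdot 41 \frac{1}{-221} = 2 \cdot 41 \left(- \frac{1}{221}\right) = - \frac{82}{221} \approx -0.37104$)
$V = 7559$
$\frac{V}{j} = \frac{7559}{- \frac{82}{221}} = 7559 \left(- \frac{221}{82}\right) = - \frac{1670539}{82}$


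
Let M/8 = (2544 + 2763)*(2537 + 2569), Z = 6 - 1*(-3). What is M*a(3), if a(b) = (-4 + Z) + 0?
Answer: 1083901680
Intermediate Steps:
Z = 9 (Z = 6 + 3 = 9)
M = 216780336 (M = 8*((2544 + 2763)*(2537 + 2569)) = 8*(5307*5106) = 8*27097542 = 216780336)
a(b) = 5 (a(b) = (-4 + 9) + 0 = 5 + 0 = 5)
M*a(3) = 216780336*5 = 1083901680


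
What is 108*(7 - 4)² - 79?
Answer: 893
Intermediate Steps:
108*(7 - 4)² - 79 = 108*3² - 79 = 108*9 - 79 = 972 - 79 = 893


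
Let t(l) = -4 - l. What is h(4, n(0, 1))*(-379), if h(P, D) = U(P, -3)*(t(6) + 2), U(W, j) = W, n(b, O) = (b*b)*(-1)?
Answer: 12128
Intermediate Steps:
n(b, O) = -b² (n(b, O) = b²*(-1) = -b²)
h(P, D) = -8*P (h(P, D) = P*((-4 - 1*6) + 2) = P*((-4 - 6) + 2) = P*(-10 + 2) = P*(-8) = -8*P)
h(4, n(0, 1))*(-379) = -8*4*(-379) = -32*(-379) = 12128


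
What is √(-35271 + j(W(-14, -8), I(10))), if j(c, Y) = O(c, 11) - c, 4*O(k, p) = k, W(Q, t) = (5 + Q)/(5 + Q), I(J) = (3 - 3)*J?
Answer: I*√141087/2 ≈ 187.81*I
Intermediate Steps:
I(J) = 0 (I(J) = 0*J = 0)
W(Q, t) = 1
O(k, p) = k/4
j(c, Y) = -3*c/4 (j(c, Y) = c/4 - c = -3*c/4)
√(-35271 + j(W(-14, -8), I(10))) = √(-35271 - ¾*1) = √(-35271 - ¾) = √(-141087/4) = I*√141087/2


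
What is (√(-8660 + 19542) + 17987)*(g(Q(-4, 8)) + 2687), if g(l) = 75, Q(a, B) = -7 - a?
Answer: 49680094 + 2762*√10882 ≈ 4.9968e+7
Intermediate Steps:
(√(-8660 + 19542) + 17987)*(g(Q(-4, 8)) + 2687) = (√(-8660 + 19542) + 17987)*(75 + 2687) = (√10882 + 17987)*2762 = (17987 + √10882)*2762 = 49680094 + 2762*√10882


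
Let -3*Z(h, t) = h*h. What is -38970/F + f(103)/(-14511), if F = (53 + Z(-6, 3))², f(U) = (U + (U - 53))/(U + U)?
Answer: -38830651071/1674985382 ≈ -23.183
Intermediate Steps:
Z(h, t) = -h²/3 (Z(h, t) = -h*h/3 = -h²/3)
f(U) = (-53 + 2*U)/(2*U) (f(U) = (U + (-53 + U))/((2*U)) = (-53 + 2*U)*(1/(2*U)) = (-53 + 2*U)/(2*U))
F = 1681 (F = (53 - ⅓*(-6)²)² = (53 - ⅓*36)² = (53 - 12)² = 41² = 1681)
-38970/F + f(103)/(-14511) = -38970/1681 + ((-53/2 + 103)/103)/(-14511) = -38970*1/1681 + ((1/103)*(153/2))*(-1/14511) = -38970/1681 + (153/206)*(-1/14511) = -38970/1681 - 51/996422 = -38830651071/1674985382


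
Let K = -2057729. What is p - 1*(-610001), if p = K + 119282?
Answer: -1328446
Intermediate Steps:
p = -1938447 (p = -2057729 + 119282 = -1938447)
p - 1*(-610001) = -1938447 - 1*(-610001) = -1938447 + 610001 = -1328446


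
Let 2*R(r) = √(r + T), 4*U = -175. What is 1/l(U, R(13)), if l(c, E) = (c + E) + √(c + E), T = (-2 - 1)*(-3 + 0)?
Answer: 4/(-175 + 2*√22 + 2*I*√(175 - 2*√22)) ≈ -0.023582 - 0.0036649*I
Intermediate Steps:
T = 9 (T = -3*(-3) = 9)
U = -175/4 (U = (¼)*(-175) = -175/4 ≈ -43.750)
R(r) = √(9 + r)/2 (R(r) = √(r + 9)/2 = √(9 + r)/2)
l(c, E) = E + c + √(E + c) (l(c, E) = (E + c) + √(E + c) = E + c + √(E + c))
1/l(U, R(13)) = 1/(√(9 + 13)/2 - 175/4 + √(√(9 + 13)/2 - 175/4)) = 1/(√22/2 - 175/4 + √(√22/2 - 175/4)) = 1/(√22/2 - 175/4 + √(-175/4 + √22/2)) = 1/(-175/4 + √(-175/4 + √22/2) + √22/2)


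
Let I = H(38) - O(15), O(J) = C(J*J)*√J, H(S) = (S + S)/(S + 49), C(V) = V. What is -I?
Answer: -76/87 + 225*√15 ≈ 870.55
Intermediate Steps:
H(S) = 2*S/(49 + S) (H(S) = (2*S)/(49 + S) = 2*S/(49 + S))
O(J) = J^(5/2) (O(J) = (J*J)*√J = J²*√J = J^(5/2))
I = 76/87 - 225*√15 (I = 2*38/(49 + 38) - 15^(5/2) = 2*38/87 - 225*√15 = 2*38*(1/87) - 225*√15 = 76/87 - 225*√15 ≈ -870.55)
-I = -(76/87 - 225*√15) = -76/87 + 225*√15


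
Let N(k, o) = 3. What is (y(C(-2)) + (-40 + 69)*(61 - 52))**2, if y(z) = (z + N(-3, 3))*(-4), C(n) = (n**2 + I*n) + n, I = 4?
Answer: 74529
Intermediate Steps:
C(n) = n**2 + 5*n (C(n) = (n**2 + 4*n) + n = n**2 + 5*n)
y(z) = -12 - 4*z (y(z) = (z + 3)*(-4) = (3 + z)*(-4) = -12 - 4*z)
(y(C(-2)) + (-40 + 69)*(61 - 52))**2 = ((-12 - (-8)*(5 - 2)) + (-40 + 69)*(61 - 52))**2 = ((-12 - (-8)*3) + 29*9)**2 = ((-12 - 4*(-6)) + 261)**2 = ((-12 + 24) + 261)**2 = (12 + 261)**2 = 273**2 = 74529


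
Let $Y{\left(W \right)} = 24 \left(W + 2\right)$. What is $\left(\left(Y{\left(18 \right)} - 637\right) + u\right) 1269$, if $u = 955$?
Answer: $1012662$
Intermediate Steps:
$Y{\left(W \right)} = 48 + 24 W$ ($Y{\left(W \right)} = 24 \left(2 + W\right) = 48 + 24 W$)
$\left(\left(Y{\left(18 \right)} - 637\right) + u\right) 1269 = \left(\left(\left(48 + 24 \cdot 18\right) - 637\right) + 955\right) 1269 = \left(\left(\left(48 + 432\right) - 637\right) + 955\right) 1269 = \left(\left(480 - 637\right) + 955\right) 1269 = \left(-157 + 955\right) 1269 = 798 \cdot 1269 = 1012662$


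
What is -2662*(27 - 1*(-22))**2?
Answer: -6391462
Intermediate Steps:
-2662*(27 - 1*(-22))**2 = -2662*(27 + 22)**2 = -2662*49**2 = -2662*2401 = -6391462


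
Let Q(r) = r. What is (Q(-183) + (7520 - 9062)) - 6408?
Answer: -8133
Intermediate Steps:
(Q(-183) + (7520 - 9062)) - 6408 = (-183 + (7520 - 9062)) - 6408 = (-183 - 1542) - 6408 = -1725 - 6408 = -8133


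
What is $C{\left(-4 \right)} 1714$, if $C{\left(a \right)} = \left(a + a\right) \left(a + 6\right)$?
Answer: $-27424$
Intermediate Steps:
$C{\left(a \right)} = 2 a \left(6 + a\right)$
$C{\left(-4 \right)} 1714 = 2 \left(-4\right) \left(6 - 4\right) 1714 = 2 \left(-4\right) 2 \cdot 1714 = \left(-16\right) 1714 = -27424$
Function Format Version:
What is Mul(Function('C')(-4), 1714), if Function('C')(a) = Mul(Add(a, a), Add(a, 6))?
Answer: -27424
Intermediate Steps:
Function('C')(a) = Mul(2, a, Add(6, a)) (Function('C')(a) = Mul(Mul(2, a), Add(6, a)) = Mul(2, a, Add(6, a)))
Mul(Function('C')(-4), 1714) = Mul(Mul(2, -4, Add(6, -4)), 1714) = Mul(Mul(2, -4, 2), 1714) = Mul(-16, 1714) = -27424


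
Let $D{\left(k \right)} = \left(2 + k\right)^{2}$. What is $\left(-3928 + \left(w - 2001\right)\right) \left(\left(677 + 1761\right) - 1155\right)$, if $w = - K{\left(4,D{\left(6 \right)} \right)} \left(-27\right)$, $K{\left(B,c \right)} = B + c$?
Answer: $-5251319$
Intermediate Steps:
$w = 1836$ ($w = - \left(4 + \left(2 + 6\right)^{2}\right) \left(-27\right) = - \left(4 + 8^{2}\right) \left(-27\right) = - \left(4 + 64\right) \left(-27\right) = - 68 \left(-27\right) = \left(-1\right) \left(-1836\right) = 1836$)
$\left(-3928 + \left(w - 2001\right)\right) \left(\left(677 + 1761\right) - 1155\right) = \left(-3928 + \left(1836 - 2001\right)\right) \left(\left(677 + 1761\right) - 1155\right) = \left(-3928 + \left(1836 - 2001\right)\right) \left(2438 - 1155\right) = \left(-3928 - 165\right) 1283 = \left(-4093\right) 1283 = -5251319$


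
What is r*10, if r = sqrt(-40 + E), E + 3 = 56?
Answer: 10*sqrt(13) ≈ 36.056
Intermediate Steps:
E = 53 (E = -3 + 56 = 53)
r = sqrt(13) (r = sqrt(-40 + 53) = sqrt(13) ≈ 3.6056)
r*10 = sqrt(13)*10 = 10*sqrt(13)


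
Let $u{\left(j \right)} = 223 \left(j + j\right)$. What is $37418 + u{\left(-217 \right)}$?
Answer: $-59364$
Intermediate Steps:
$u{\left(j \right)} = 446 j$ ($u{\left(j \right)} = 223 \cdot 2 j = 446 j$)
$37418 + u{\left(-217 \right)} = 37418 + 446 \left(-217\right) = 37418 - 96782 = -59364$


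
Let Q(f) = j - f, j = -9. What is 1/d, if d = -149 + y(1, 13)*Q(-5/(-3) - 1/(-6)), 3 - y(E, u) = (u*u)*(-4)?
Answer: -6/45029 ≈ -0.00013325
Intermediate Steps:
y(E, u) = 3 + 4*u² (y(E, u) = 3 - u*u*(-4) = 3 - u²*(-4) = 3 - (-4)*u² = 3 + 4*u²)
Q(f) = -9 - f
d = -45029/6 (d = -149 + (3 + 4*13²)*(-9 - (-5/(-3) - 1/(-6))) = -149 + (3 + 4*169)*(-9 - (-5*(-⅓) - 1*(-⅙))) = -149 + (3 + 676)*(-9 - (5/3 + ⅙)) = -149 + 679*(-9 - 1*11/6) = -149 + 679*(-9 - 11/6) = -149 + 679*(-65/6) = -149 - 44135/6 = -45029/6 ≈ -7504.8)
1/d = 1/(-45029/6) = -6/45029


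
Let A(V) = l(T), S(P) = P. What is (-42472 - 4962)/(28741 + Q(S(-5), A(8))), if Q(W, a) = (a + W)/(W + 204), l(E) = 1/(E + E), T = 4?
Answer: -75514928/45755633 ≈ -1.6504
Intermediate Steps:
l(E) = 1/(2*E)
A(V) = 1/8 (A(V) = (1/2)/4 = (1/2)*(1/4) = 1/8)
Q(W, a) = (W + a)/(204 + W)
(-42472 - 4962)/(28741 + Q(S(-5), A(8))) = (-42472 - 4962)/(28741 + (-5 + 1/8)/(204 - 5)) = -47434/(28741 - 39/8/199) = -47434/(28741 + (1/199)*(-39/8)) = -47434/(28741 - 39/1592) = -47434/45755633/1592 = -47434*1592/45755633 = -75514928/45755633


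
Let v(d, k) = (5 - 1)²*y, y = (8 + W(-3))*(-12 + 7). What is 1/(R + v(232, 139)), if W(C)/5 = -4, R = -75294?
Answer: -1/74334 ≈ -1.3453e-5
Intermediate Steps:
W(C) = -20 (W(C) = 5*(-4) = -20)
y = 60 (y = (8 - 20)*(-12 + 7) = -12*(-5) = 60)
v(d, k) = 960 (v(d, k) = (5 - 1)²*60 = 4²*60 = 16*60 = 960)
1/(R + v(232, 139)) = 1/(-75294 + 960) = 1/(-74334) = -1/74334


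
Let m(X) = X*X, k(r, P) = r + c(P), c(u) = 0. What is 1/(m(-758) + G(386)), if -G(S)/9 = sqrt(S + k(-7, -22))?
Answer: 1516/871038943 + 9*sqrt(379)/330123759397 ≈ 1.7410e-6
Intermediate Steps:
k(r, P) = r (k(r, P) = r + 0 = r)
m(X) = X**2
G(S) = -9*sqrt(-7 + S) (G(S) = -9*sqrt(S - 7) = -9*sqrt(-7 + S))
1/(m(-758) + G(386)) = 1/((-758)**2 - 9*sqrt(-7 + 386)) = 1/(574564 - 9*sqrt(379))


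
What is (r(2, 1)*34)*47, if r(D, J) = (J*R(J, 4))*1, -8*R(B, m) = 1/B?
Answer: -799/4 ≈ -199.75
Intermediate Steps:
R(B, m) = -1/(8*B)
r(D, J) = -⅛ (r(D, J) = (J*(-1/(8*J)))*1 = -⅛*1 = -⅛)
(r(2, 1)*34)*47 = -⅛*34*47 = -17/4*47 = -799/4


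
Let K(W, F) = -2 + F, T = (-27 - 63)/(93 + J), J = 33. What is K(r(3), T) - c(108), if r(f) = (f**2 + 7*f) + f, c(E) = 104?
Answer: -747/7 ≈ -106.71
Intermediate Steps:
r(f) = f**2 + 8*f
T = -5/7 (T = (-27 - 63)/(93 + 33) = -90/126 = -90*1/126 = -5/7 ≈ -0.71429)
K(r(3), T) - c(108) = (-2 - 5/7) - 1*104 = -19/7 - 104 = -747/7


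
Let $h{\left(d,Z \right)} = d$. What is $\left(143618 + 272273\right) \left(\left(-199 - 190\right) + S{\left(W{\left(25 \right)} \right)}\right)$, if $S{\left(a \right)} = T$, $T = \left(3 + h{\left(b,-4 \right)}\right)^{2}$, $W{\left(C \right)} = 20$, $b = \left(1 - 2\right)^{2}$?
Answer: $-155127343$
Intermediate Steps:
$b = 1$ ($b = \left(-1\right)^{2} = 1$)
$T = 16$ ($T = \left(3 + 1\right)^{2} = 4^{2} = 16$)
$S{\left(a \right)} = 16$
$\left(143618 + 272273\right) \left(\left(-199 - 190\right) + S{\left(W{\left(25 \right)} \right)}\right) = \left(143618 + 272273\right) \left(\left(-199 - 190\right) + 16\right) = 415891 \left(\left(-199 - 190\right) + 16\right) = 415891 \left(-389 + 16\right) = 415891 \left(-373\right) = -155127343$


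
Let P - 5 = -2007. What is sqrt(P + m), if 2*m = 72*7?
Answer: 5*I*sqrt(70) ≈ 41.833*I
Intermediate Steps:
P = -2002 (P = 5 - 2007 = -2002)
m = 252 (m = (72*7)/2 = (1/2)*504 = 252)
sqrt(P + m) = sqrt(-2002 + 252) = sqrt(-1750) = 5*I*sqrt(70)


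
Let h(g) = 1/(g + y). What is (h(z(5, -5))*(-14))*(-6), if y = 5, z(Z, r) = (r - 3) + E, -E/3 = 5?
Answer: -14/3 ≈ -4.6667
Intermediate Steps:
E = -15 (E = -3*5 = -15)
z(Z, r) = -18 + r (z(Z, r) = (r - 3) - 15 = (-3 + r) - 15 = -18 + r)
h(g) = 1/(5 + g) (h(g) = 1/(g + 5) = 1/(5 + g))
(h(z(5, -5))*(-14))*(-6) = (-14/(5 + (-18 - 5)))*(-6) = (-14/(5 - 23))*(-6) = (-14/(-18))*(-6) = -1/18*(-14)*(-6) = (7/9)*(-6) = -14/3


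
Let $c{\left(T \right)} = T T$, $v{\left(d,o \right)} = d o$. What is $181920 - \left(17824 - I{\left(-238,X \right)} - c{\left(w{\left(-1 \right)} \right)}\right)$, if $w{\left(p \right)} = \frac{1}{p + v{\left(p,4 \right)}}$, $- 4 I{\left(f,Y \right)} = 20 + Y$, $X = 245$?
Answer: $\frac{16402979}{100} \approx 1.6403 \cdot 10^{5}$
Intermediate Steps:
$I{\left(f,Y \right)} = -5 - \frac{Y}{4}$ ($I{\left(f,Y \right)} = - \frac{20 + Y}{4} = -5 - \frac{Y}{4}$)
$w{\left(p \right)} = \frac{1}{5 p}$ ($w{\left(p \right)} = \frac{1}{p + p 4} = \frac{1}{p + 4 p} = \frac{1}{5 p}$)
$c{\left(T \right)} = T^{2}$
$181920 - \left(17824 - I{\left(-238,X \right)} - c{\left(w{\left(-1 \right)} \right)}\right) = 181920 - \left(\frac{71561}{4} - \frac{1}{25}\right) = 181920 + \left(\left(\frac{1}{25} - \frac{265}{4}\right) - 17824\right) = 181920 - \frac{1789021}{100} = \frac{16402979}{100}$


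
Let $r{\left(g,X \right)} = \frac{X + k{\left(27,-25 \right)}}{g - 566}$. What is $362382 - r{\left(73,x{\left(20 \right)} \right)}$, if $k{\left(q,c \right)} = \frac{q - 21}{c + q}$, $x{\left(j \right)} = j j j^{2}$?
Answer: $\frac{178814329}{493} \approx 3.6271 \cdot 10^{5}$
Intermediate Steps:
$x{\left(j \right)} = j^{4}$ ($x{\left(j \right)} = j^{2} j^{2} = j^{4}$)
$k{\left(q,c \right)} = \frac{-21 + q}{c + q}$
$r{\left(g,X \right)} = \frac{3 + X}{-566 + g}$ ($r{\left(g,X \right)} = \frac{X + \frac{-21 + 27}{-25 + 27}}{g - 566} = \frac{X + \frac{1}{2} \cdot 6}{-566 + g} = \frac{X + 3}{-566 + g} = \frac{3 + X}{-566 + g}$)
$362382 - r{\left(73,x{\left(20 \right)} \right)} = 362382 - \frac{3 + 20^{4}}{-566 + 73} = 362382 - \frac{3 + 160000}{-493} = 362382 - \left(- \frac{1}{493}\right) 160003 = 362382 - - \frac{160003}{493} = 362382 + \frac{160003}{493} = \frac{178814329}{493}$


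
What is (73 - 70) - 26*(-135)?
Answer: 3513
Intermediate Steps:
(73 - 70) - 26*(-135) = 3 + 3510 = 3513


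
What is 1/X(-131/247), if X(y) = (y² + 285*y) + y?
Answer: -61009/9236941 ≈ -0.0066049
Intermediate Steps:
X(y) = y² + 286*y
1/X(-131/247) = 1/((-131/247)*(286 - 131/247)) = 1/((-131*1/247)*(286 - 131*1/247)) = 1/(-131*(286 - 131/247)/247) = 1/(-131/247*70511/247) = 1/(-9236941/61009) = -61009/9236941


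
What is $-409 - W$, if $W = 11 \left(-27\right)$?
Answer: $-112$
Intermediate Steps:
$W = -297$
$-409 - W = -409 - -297 = -409 + 297 = -112$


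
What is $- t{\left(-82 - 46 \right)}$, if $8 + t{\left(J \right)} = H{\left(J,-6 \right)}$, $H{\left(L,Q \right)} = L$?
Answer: $136$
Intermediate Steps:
$t{\left(J \right)} = -8 + J$
$- t{\left(-82 - 46 \right)} = - (-8 - 128) = \left(-1\right) \left(-136\right) = 136$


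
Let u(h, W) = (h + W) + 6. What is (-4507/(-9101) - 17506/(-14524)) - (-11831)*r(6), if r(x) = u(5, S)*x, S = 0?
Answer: 51607366127739/66091462 ≈ 7.8085e+5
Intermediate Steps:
u(h, W) = 6 + W + h (u(h, W) = (W + h) + 6 = 6 + W + h)
r(x) = 11*x (r(x) = (6 + 0 + 5)*x = 11*x)
(-4507/(-9101) - 17506/(-14524)) - (-11831)*r(6) = (-4507/(-9101) - 17506/(-14524)) - (-11831)*11*6 = (-4507*(-1/9101) - 17506*(-1/14524)) - (-11831)*66 = (4507/9101 + 8753/7262) - 1*(-780846) = 112390887/66091462 + 780846 = 51607366127739/66091462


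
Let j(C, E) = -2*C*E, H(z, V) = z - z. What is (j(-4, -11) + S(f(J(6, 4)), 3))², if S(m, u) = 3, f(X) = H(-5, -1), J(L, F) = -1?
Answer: 7225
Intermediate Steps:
H(z, V) = 0
f(X) = 0
j(C, E) = -2*C*E
(j(-4, -11) + S(f(J(6, 4)), 3))² = (-2*(-4)*(-11) + 3)² = (-88 + 3)² = (-85)² = 7225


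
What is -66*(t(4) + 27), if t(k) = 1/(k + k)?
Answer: -7161/4 ≈ -1790.3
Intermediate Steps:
t(k) = 1/(2*k)
-66*(t(4) + 27) = -66*((1/2)/4 + 27) = -66*((1/2)*(1/4) + 27) = -66*(1/8 + 27) = -66*217/8 = -7161/4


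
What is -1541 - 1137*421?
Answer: -480218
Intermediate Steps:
-1541 - 1137*421 = -1541 - 478677 = -480218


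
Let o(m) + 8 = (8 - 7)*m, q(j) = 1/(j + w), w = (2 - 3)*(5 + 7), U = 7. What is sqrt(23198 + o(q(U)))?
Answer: sqrt(579745)/5 ≈ 152.28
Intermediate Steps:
w = -12 (w = -1*12 = -12)
q(j) = 1/(-12 + j) (q(j) = 1/(j - 12) = 1/(-12 + j))
o(m) = -8 + m (o(m) = -8 + (8 - 7)*m = -8 + 1*m = -8 + m)
sqrt(23198 + o(q(U))) = sqrt(23198 + (-8 + 1/(-12 + 7))) = sqrt(23198 + (-8 + 1/(-5))) = sqrt(23198 + (-8 - 1/5)) = sqrt(23198 - 41/5) = sqrt(115949/5) = sqrt(579745)/5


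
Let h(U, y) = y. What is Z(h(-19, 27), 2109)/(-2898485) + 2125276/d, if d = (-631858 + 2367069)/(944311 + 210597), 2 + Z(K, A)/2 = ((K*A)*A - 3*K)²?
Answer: -50044207245893456338268/5029483055335 ≈ -9.9502e+9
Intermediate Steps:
Z(K, A) = -4 + 2*(-3*K + K*A²)² (Z(K, A) = -4 + 2*((K*A)*A - 3*K)² = -4 + 2*((A*K)*A - 3*K)² = -4 + 2*(K*A² - 3*K)² = -4 + 2*(-3*K + K*A²)²)
d = 1735211/1154908 ≈ 1.5025
Z(h(-19, 27), 2109)/(-2898485) + 2125276/d = (-4 + 2*27²*(-3 + 2109²)²)/(-2898485) + 2125276/(1735211/1154908) = (-4 + 2*729*(-3 + 4447881)²)*(-1/2898485) + 2125276*(1154908/1735211) = (-4 + 2*729*4447878²)*(-1/2898485) + 2454498254608/1735211 = (-4 + 2*729*19783618702884)*(-1/2898485) + 2454498254608/1735211 = (-4 + 28844516068804872)*(-1/2898485) + 2454498254608/1735211 = 28844516068804868*(-1/2898485) + 2454498254608/1735211 = -28844516068804868/2898485 + 2454498254608/1735211 = -50044207245893456338268/5029483055335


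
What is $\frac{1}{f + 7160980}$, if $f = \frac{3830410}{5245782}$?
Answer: $\frac{2622891}{18782471908385} \approx 1.3965 \cdot 10^{-7}$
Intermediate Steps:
$f = \frac{1915205}{2622891}$ ($f = 3830410 \cdot \frac{1}{5245782} = \frac{1915205}{2622891} \approx 0.73019$)
$\frac{1}{f + 7160980} = \frac{1}{\frac{1915205}{2622891} + 7160980} = \frac{1}{\frac{18782471908385}{2622891}} = \frac{2622891}{18782471908385}$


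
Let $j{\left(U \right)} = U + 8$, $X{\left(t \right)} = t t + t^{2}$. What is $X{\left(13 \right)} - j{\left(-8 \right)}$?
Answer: $338$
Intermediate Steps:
$X{\left(t \right)} = 2 t^{2}$ ($X{\left(t \right)} = t^{2} + t^{2} = 2 t^{2}$)
$j{\left(U \right)} = 8 + U$
$X{\left(13 \right)} - j{\left(-8 \right)} = 2 \cdot 13^{2} - \left(8 - 8\right) = 2 \cdot 169 - 0 = 338 + 0 = 338$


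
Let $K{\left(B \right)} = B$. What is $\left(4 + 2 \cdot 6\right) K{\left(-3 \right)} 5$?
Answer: $-240$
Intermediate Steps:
$\left(4 + 2 \cdot 6\right) K{\left(-3 \right)} 5 = \left(4 + 2 \cdot 6\right) \left(-3\right) 5 = \left(4 + 12\right) \left(-3\right) 5 = 16 \left(-3\right) 5 = \left(-48\right) 5 = -240$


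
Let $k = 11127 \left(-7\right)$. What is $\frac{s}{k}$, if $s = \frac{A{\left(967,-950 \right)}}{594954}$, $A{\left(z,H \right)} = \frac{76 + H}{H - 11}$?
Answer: $- \frac{437}{22266548796933} \approx -1.9626 \cdot 10^{-11}$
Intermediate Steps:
$A{\left(z,H \right)} = \frac{76 + H}{-11 + H}$
$s = \frac{437}{285875397}$ ($s = \frac{\frac{1}{-11 - 950} \left(76 - 950\right)}{594954} = \frac{1}{-961} \left(-874\right) \frac{1}{594954} = \left(- \frac{1}{961}\right) \left(-874\right) \frac{1}{594954} = \frac{874}{961} \cdot \frac{1}{594954} = \frac{437}{285875397} \approx 1.5286 \cdot 10^{-6}$)
$k = -77889$
$\frac{s}{k} = \frac{437}{285875397 \left(-77889\right)} = \frac{437}{285875397} \left(- \frac{1}{77889}\right) = - \frac{437}{22266548796933}$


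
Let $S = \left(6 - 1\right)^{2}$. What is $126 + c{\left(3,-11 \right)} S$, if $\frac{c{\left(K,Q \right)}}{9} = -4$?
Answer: $-774$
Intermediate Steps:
$c{\left(K,Q \right)} = -36$ ($c{\left(K,Q \right)} = 9 \left(-4\right) = -36$)
$S = 25$ ($S = 5^{2} = 25$)
$126 + c{\left(3,-11 \right)} S = 126 - 900 = -774$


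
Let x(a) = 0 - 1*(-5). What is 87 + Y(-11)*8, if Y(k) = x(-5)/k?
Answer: 917/11 ≈ 83.364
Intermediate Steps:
x(a) = 5 (x(a) = 0 + 5 = 5)
Y(k) = 5/k
87 + Y(-11)*8 = 87 + (5/(-11))*8 = 87 + (5*(-1/11))*8 = 87 - 5/11*8 = 87 - 40/11 = 917/11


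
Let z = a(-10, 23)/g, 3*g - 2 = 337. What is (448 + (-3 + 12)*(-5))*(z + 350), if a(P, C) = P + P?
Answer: 15930590/113 ≈ 1.4098e+5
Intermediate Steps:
a(P, C) = 2*P
g = 113 (g = ⅔ + (⅓)*337 = ⅔ + 337/3 = 113)
z = -20/113 (z = (2*(-10))/113 = -20*1/113 = -20/113 ≈ -0.17699)
(448 + (-3 + 12)*(-5))*(z + 350) = (448 + (-3 + 12)*(-5))*(-20/113 + 350) = (448 + 9*(-5))*(39530/113) = (448 - 45)*(39530/113) = 403*(39530/113) = 15930590/113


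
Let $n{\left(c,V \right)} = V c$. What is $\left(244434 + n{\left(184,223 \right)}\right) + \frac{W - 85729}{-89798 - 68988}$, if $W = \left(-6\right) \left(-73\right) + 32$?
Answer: $\frac{45328089535}{158786} \approx 2.8547 \cdot 10^{5}$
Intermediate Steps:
$W = 470$ ($W = 438 + 32 = 470$)
$\left(244434 + n{\left(184,223 \right)}\right) + \frac{W - 85729}{-89798 - 68988} = \left(244434 + 223 \cdot 184\right) + \frac{470 - 85729}{-89798 - 68988} = \left(244434 + 41032\right) - \frac{85259}{-158786} = 285466 - - \frac{85259}{158786} = 285466 + \frac{85259}{158786} = \frac{45328089535}{158786}$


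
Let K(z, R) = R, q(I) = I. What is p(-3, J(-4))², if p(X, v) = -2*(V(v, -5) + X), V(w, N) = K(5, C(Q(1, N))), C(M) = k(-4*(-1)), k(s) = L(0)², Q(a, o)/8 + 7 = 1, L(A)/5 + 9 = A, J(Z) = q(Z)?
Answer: 16353936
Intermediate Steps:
J(Z) = Z
L(A) = -45 + 5*A
Q(a, o) = -48 (Q(a, o) = -56 + 8*1 = -56 + 8 = -48)
k(s) = 2025 (k(s) = (-45 + 5*0)² = (-45 + 0)² = (-45)² = 2025)
C(M) = 2025
V(w, N) = 2025
p(X, v) = -4050 - 2*X (p(X, v) = -2*(2025 + X) = -4050 - 2*X)
p(-3, J(-4))² = (-4050 - 2*(-3))² = (-4050 + 6)² = (-4044)² = 16353936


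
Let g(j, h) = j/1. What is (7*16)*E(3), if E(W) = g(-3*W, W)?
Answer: -1008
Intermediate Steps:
g(j, h) = j (g(j, h) = j*1 = j)
E(W) = -3*W
(7*16)*E(3) = (7*16)*(-3*3) = 112*(-9) = -1008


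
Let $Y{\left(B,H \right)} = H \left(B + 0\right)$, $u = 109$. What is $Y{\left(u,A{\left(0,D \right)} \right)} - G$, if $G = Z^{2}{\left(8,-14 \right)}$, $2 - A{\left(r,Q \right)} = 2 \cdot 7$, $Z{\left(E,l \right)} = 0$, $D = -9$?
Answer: $-1308$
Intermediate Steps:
$A{\left(r,Q \right)} = -12$ ($A{\left(r,Q \right)} = 2 - 2 \cdot 7 = 2 - 14 = -12$)
$G = 0$ ($G = 0^{2} = 0$)
$Y{\left(B,H \right)} = B H$ ($Y{\left(B,H \right)} = H B = B H$)
$Y{\left(u,A{\left(0,D \right)} \right)} - G = 109 \left(-12\right) - 0 = -1308 + 0 = -1308$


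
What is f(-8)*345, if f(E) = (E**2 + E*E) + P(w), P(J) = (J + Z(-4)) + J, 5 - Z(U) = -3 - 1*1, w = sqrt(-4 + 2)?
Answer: 47265 + 690*I*sqrt(2) ≈ 47265.0 + 975.81*I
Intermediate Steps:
w = I*sqrt(2) (w = sqrt(-2) = I*sqrt(2) ≈ 1.4142*I)
Z(U) = 9 (Z(U) = 5 - (-3 - 1*1) = 5 - (-3 - 1) = 5 - 1*(-4) = 5 + 4 = 9)
P(J) = 9 + 2*J (P(J) = (J + 9) + J = (9 + J) + J = 9 + 2*J)
f(E) = 9 + 2*E**2 + 2*I*sqrt(2) (f(E) = (E**2 + E*E) + (9 + 2*(I*sqrt(2))) = (E**2 + E**2) + (9 + 2*I*sqrt(2)) = 2*E**2 + (9 + 2*I*sqrt(2)) = 9 + 2*E**2 + 2*I*sqrt(2))
f(-8)*345 = (9 + 2*(-8)**2 + 2*I*sqrt(2))*345 = (9 + 2*64 + 2*I*sqrt(2))*345 = (9 + 128 + 2*I*sqrt(2))*345 = (137 + 2*I*sqrt(2))*345 = 47265 + 690*I*sqrt(2)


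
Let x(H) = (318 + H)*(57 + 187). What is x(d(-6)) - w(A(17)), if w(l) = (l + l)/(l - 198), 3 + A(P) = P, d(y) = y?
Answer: 3501895/46 ≈ 76128.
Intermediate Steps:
x(H) = 77592 + 244*H (x(H) = (318 + H)*244 = 77592 + 244*H)
A(P) = -3 + P
w(l) = 2*l/(-198 + l) (w(l) = (2*l)/(-198 + l) = 2*l/(-198 + l))
x(d(-6)) - w(A(17)) = (77592 + 244*(-6)) - 2*(-3 + 17)/(-198 + (-3 + 17)) = (77592 - 1464) - 2*14/(-198 + 14) = 76128 - 2*14/(-184) = 76128 - 2*14*(-1)/184 = 76128 - 1*(-7/46) = 76128 + 7/46 = 3501895/46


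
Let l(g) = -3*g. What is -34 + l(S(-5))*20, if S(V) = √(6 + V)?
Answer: -94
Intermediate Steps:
-34 + l(S(-5))*20 = -34 - 3*√(6 - 5)*20 = -34 - 3*√1*20 = -34 - 3*1*20 = -34 - 3*20 = -34 - 60 = -94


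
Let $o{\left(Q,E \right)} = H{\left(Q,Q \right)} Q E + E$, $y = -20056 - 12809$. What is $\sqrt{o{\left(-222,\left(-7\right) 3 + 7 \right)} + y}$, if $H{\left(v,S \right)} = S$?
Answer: $i \sqrt{722855} \approx 850.21 i$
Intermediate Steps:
$y = -32865$ ($y = -20056 - 12809 = -32865$)
$o{\left(Q,E \right)} = E + E Q^{2}$ ($o{\left(Q,E \right)} = Q Q E + E = Q^{2} E + E = E Q^{2} + E = E + E Q^{2}$)
$\sqrt{o{\left(-222,\left(-7\right) 3 + 7 \right)} + y} = \sqrt{\left(\left(-7\right) 3 + 7\right) \left(1 + \left(-222\right)^{2}\right) - 32865} = \sqrt{\left(-21 + 7\right) \left(1 + 49284\right) - 32865} = \sqrt{\left(-14\right) 49285 - 32865} = \sqrt{-689990 - 32865} = \sqrt{-722855} = i \sqrt{722855}$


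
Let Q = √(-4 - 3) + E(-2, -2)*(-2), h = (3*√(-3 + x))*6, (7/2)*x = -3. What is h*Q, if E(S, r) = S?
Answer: -54*√3 + 216*I*√21/7 ≈ -93.531 + 141.41*I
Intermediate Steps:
x = -6/7 (x = (2/7)*(-3) = -6/7 ≈ -0.85714)
h = 54*I*√21/7 (h = (3*√(-3 - 6/7))*6 = (3*√(-27/7))*6 = (3*(3*I*√21/7))*6 = (9*I*√21/7)*6 = 54*I*√21/7 ≈ 35.351*I)
Q = 4 + I*√7 (Q = √(-4 - 3) - 2*(-2) = √(-7) + 4 = I*√7 + 4 = 4 + I*√7 ≈ 4.0 + 2.6458*I)
h*Q = (54*I*√21/7)*(4 + I*√7) = 54*I*√21*(4 + I*√7)/7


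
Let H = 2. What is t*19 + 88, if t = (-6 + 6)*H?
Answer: 88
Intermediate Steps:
t = 0 (t = (-6 + 6)*2 = 0*2 = 0)
t*19 + 88 = 0*19 + 88 = 0 + 88 = 88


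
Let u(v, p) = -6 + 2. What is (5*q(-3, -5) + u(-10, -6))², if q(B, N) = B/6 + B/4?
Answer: 1681/16 ≈ 105.06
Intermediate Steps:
q(B, N) = 5*B/12 (q(B, N) = B*(⅙) + B*(¼) = B/6 + B/4 = 5*B/12)
u(v, p) = -4
(5*q(-3, -5) + u(-10, -6))² = (5*((5/12)*(-3)) - 4)² = (5*(-5/4) - 4)² = (-25/4 - 4)² = (-41/4)² = 1681/16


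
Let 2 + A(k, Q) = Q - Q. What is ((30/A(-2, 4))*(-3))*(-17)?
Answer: -765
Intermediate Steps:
A(k, Q) = -2 (A(k, Q) = -2 + (Q - Q) = -2 + 0 = -2)
((30/A(-2, 4))*(-3))*(-17) = ((30/(-2))*(-3))*(-17) = ((30*(-½))*(-3))*(-17) = -15*(-3)*(-17) = 45*(-17) = -765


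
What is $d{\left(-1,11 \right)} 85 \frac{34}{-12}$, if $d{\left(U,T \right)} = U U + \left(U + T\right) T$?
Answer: $- \frac{53465}{2} \approx -26733.0$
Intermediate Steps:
$d{\left(U,T \right)} = U^{2} + T \left(T + U\right)$ ($d{\left(U,T \right)} = U^{2} + \left(T + U\right) T = U^{2} + T \left(T + U\right)$)
$d{\left(-1,11 \right)} 85 \frac{34}{-12} = \left(11^{2} + \left(-1\right)^{2} + 11 \left(-1\right)\right) 85 \frac{34}{-12} = \left(121 + 1 - 11\right) 85 \cdot 34 \left(- \frac{1}{12}\right) = 111 \cdot 85 \left(- \frac{17}{6}\right) = 9435 \left(- \frac{17}{6}\right) = - \frac{53465}{2}$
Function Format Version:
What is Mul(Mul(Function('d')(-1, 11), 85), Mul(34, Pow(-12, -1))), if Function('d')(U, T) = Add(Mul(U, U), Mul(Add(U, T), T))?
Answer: Rational(-53465, 2) ≈ -26733.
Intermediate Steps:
Function('d')(U, T) = Add(Pow(U, 2), Mul(T, Add(T, U))) (Function('d')(U, T) = Add(Pow(U, 2), Mul(Add(T, U), T)) = Add(Pow(U, 2), Mul(T, Add(T, U))))
Mul(Mul(Function('d')(-1, 11), 85), Mul(34, Pow(-12, -1))) = Mul(Mul(Add(Pow(11, 2), Pow(-1, 2), Mul(11, -1)), 85), Mul(34, Pow(-12, -1))) = Mul(Mul(Add(121, 1, -11), 85), Mul(34, Rational(-1, 12))) = Mul(Mul(111, 85), Rational(-17, 6)) = Mul(9435, Rational(-17, 6)) = Rational(-53465, 2)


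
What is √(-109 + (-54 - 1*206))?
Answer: 3*I*√41 ≈ 19.209*I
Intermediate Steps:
√(-109 + (-54 - 1*206)) = √(-109 + (-54 - 206)) = √(-109 - 260) = √(-369) = 3*I*√41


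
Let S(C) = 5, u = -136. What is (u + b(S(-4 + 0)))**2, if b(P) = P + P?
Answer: 15876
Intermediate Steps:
b(P) = 2*P
(u + b(S(-4 + 0)))**2 = (-136 + 2*5)**2 = (-136 + 10)**2 = (-126)**2 = 15876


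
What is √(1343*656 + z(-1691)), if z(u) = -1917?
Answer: √879091 ≈ 937.60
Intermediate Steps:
√(1343*656 + z(-1691)) = √(1343*656 - 1917) = √(881008 - 1917) = √879091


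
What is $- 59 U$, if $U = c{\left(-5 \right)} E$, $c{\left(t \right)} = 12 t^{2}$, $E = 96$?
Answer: $-1699200$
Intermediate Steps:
$U = 28800$ ($U = 12 \left(-5\right)^{2} \cdot 96 = 12 \cdot 25 \cdot 96 = 300 \cdot 96 = 28800$)
$- 59 U = \left(-59\right) 28800 = -1699200$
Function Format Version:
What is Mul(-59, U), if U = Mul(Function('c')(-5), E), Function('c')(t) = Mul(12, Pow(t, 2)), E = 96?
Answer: -1699200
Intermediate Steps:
U = 28800 (U = Mul(Mul(12, Pow(-5, 2)), 96) = Mul(Mul(12, 25), 96) = Mul(300, 96) = 28800)
Mul(-59, U) = Mul(-59, 28800) = -1699200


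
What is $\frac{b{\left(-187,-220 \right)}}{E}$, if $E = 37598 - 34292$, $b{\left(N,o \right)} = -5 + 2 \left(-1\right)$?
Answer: $- \frac{7}{3306} \approx -0.0021174$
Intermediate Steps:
$b{\left(N,o \right)} = -7$ ($b{\left(N,o \right)} = -5 - 2 = -7$)
$E = 3306$ ($E = 37598 - 34292 = 3306$)
$\frac{b{\left(-187,-220 \right)}}{E} = - \frac{7}{3306}$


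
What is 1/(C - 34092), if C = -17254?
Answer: -1/51346 ≈ -1.9476e-5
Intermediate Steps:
1/(C - 34092) = 1/(-17254 - 34092) = 1/(-51346) = -1/51346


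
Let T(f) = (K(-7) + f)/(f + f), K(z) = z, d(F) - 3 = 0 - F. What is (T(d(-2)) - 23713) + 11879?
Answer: -59171/5 ≈ -11834.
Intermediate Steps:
d(F) = 3 - F (d(F) = 3 + (0 - F) = 3 - F)
T(f) = (-7 + f)/(2*f) (T(f) = (-7 + f)/(f + f) = (-7 + f)/((2*f)) = (-7 + f)*(1/(2*f)) = (-7 + f)/(2*f))
(T(d(-2)) - 23713) + 11879 = ((-7 + (3 - 1*(-2)))/(2*(3 - 1*(-2))) - 23713) + 11879 = ((-7 + (3 + 2))/(2*(3 + 2)) - 23713) + 11879 = ((½)*(-7 + 5)/5 - 23713) + 11879 = ((½)*(⅕)*(-2) - 23713) + 11879 = (-⅕ - 23713) + 11879 = -118566/5 + 11879 = -59171/5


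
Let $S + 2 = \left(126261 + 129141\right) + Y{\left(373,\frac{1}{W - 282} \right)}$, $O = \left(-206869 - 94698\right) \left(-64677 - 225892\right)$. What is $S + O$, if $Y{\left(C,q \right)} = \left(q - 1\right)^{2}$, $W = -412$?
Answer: $\frac{42203969560732653}{481636} \approx 8.7626 \cdot 10^{10}$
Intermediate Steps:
$O = 87626021623$ ($O = \left(-301567\right) \left(-290569\right) = 87626021623$)
$Y{\left(C,q \right)} = \left(-1 + q\right)^{2}$
$S = \frac{123010317425}{481636}$ ($S = -2 + \left(\left(126261 + 129141\right) + \left(-1 + \frac{1}{-412 - 282}\right)^{2}\right) = -2 + \left(255402 + \left(-1 + \frac{1}{-694}\right)^{2}\right) = -2 + \left(255402 + \left(-1 - \frac{1}{694}\right)^{2}\right) = -2 + \left(255402 + \left(- \frac{695}{694}\right)^{2}\right) = -2 + \left(255402 + \frac{483025}{481636}\right) = -2 + \frac{123011280697}{481636} = \frac{123010317425}{481636} \approx 2.554 \cdot 10^{5}$)
$S + O = \frac{123010317425}{481636} + 87626021623 = \frac{42203969560732653}{481636}$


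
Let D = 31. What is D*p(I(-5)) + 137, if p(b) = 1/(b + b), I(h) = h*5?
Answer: 6819/50 ≈ 136.38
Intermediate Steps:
I(h) = 5*h
p(b) = 1/(2*b)
D*p(I(-5)) + 137 = 31*(1/(2*((5*(-5))))) + 137 = 31*((½)/(-25)) + 137 = 31*((½)*(-1/25)) + 137 = 31*(-1/50) + 137 = -31/50 + 137 = 6819/50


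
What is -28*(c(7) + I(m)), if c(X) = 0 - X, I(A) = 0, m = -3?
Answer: 196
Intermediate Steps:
c(X) = -X
-28*(c(7) + I(m)) = -28*(-1*7 + 0) = -28*(-7 + 0) = -28*(-7) = 196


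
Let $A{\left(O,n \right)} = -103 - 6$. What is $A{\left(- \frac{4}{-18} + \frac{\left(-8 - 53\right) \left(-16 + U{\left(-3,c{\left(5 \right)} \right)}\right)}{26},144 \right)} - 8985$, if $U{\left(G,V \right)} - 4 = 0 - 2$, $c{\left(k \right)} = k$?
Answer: $-9094$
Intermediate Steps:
$U{\left(G,V \right)} = 2$ ($U{\left(G,V \right)} = 4 + \left(0 - 2\right) = 4 - 2 = 2$)
$A{\left(O,n \right)} = -109$
$A{\left(- \frac{4}{-18} + \frac{\left(-8 - 53\right) \left(-16 + U{\left(-3,c{\left(5 \right)} \right)}\right)}{26},144 \right)} - 8985 = -109 - 8985 = -9094$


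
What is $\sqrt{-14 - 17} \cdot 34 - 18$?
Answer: $-18 + 34 i \sqrt{31} \approx -18.0 + 189.3 i$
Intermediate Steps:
$\sqrt{-14 - 17} \cdot 34 - 18 = \sqrt{-31} \cdot 34 - 18 = i \sqrt{31} \cdot 34 - 18 = 34 i \sqrt{31} - 18 = -18 + 34 i \sqrt{31}$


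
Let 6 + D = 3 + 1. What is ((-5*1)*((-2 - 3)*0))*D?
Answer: 0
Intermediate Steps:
D = -2 (D = -6 + (3 + 1) = -6 + 4 = -2)
((-5*1)*((-2 - 3)*0))*D = ((-5*1)*((-2 - 3)*0))*(-2) = -(-25)*0*(-2) = -5*0*(-2) = 0*(-2) = 0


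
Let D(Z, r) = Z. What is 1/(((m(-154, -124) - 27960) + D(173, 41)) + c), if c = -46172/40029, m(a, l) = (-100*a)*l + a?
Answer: -40029/77557874861 ≈ -5.1612e-7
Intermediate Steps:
m(a, l) = a - 100*a*l (m(a, l) = -100*a*l + a = a - 100*a*l)
c = -46172/40029 (c = -46172*1/40029 = -46172/40029 ≈ -1.1535)
1/(((m(-154, -124) - 27960) + D(173, 41)) + c) = 1/(((-154*(1 - 100*(-124)) - 27960) + 173) - 46172/40029) = 1/(((-154*(1 + 12400) - 27960) + 173) - 46172/40029) = 1/(((-154*12401 - 27960) + 173) - 46172/40029) = 1/(((-1909754 - 27960) + 173) - 46172/40029) = 1/((-1937714 + 173) - 46172/40029) = 1/(-1937541 - 46172/40029) = 1/(-77557874861/40029) = -40029/77557874861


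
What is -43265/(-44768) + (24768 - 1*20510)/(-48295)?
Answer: 1898861031/2162070560 ≈ 0.87826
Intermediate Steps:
-43265/(-44768) + (24768 - 1*20510)/(-48295) = -43265*(-1/44768) + (24768 - 20510)*(-1/48295) = 43265/44768 + 4258*(-1/48295) = 43265/44768 - 4258/48295 = 1898861031/2162070560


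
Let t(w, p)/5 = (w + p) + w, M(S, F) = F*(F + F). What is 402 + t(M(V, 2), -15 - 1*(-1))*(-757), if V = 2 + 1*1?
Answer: -7168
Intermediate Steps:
V = 3 (V = 2 + 1 = 3)
M(S, F) = 2*F² (M(S, F) = F*(2*F) = 2*F²)
t(w, p) = 5*p + 10*w (t(w, p) = 5*((w + p) + w) = 5*((p + w) + w) = 5*(p + 2*w) = 5*p + 10*w)
402 + t(M(V, 2), -15 - 1*(-1))*(-757) = 402 + (5*(-15 - 1*(-1)) + 10*(2*2²))*(-757) = 402 + (5*(-15 + 1) + 10*(2*4))*(-757) = 402 + (5*(-14) + 10*8)*(-757) = 402 + (-70 + 80)*(-757) = 402 + 10*(-757) = 402 - 7570 = -7168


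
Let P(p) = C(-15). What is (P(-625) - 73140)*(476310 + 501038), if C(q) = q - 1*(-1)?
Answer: -71496915592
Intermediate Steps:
C(q) = 1 + q (C(q) = q + 1 = 1 + q)
P(p) = -14 (P(p) = 1 - 15 = -14)
(P(-625) - 73140)*(476310 + 501038) = (-14 - 73140)*(476310 + 501038) = -73154*977348 = -71496915592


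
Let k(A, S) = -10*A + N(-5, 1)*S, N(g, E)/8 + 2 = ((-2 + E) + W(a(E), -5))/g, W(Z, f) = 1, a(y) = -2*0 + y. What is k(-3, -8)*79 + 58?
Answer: 12540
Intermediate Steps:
a(y) = y (a(y) = 0 + y = y)
N(g, E) = -16 + 8*(-1 + E)/g (N(g, E) = -16 + 8*(((-2 + E) + 1)/g) = -16 + 8*((-1 + E)/g) = -16 + 8*(-1 + E)/g)
k(A, S) = -16*S - 10*A (k(A, S) = -10*A + (8*(-1 + 1 - 2*(-5))/(-5))*S = -10*A + (8*(-⅕)*(-1 + 1 + 10))*S = -10*A + (8*(-⅕)*10)*S = -10*A - 16*S = -16*S - 10*A)
k(-3, -8)*79 + 58 = (-16*(-8) - 10*(-3))*79 + 58 = (128 + 30)*79 + 58 = 158*79 + 58 = 12482 + 58 = 12540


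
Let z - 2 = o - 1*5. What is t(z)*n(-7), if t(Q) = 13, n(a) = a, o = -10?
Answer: -91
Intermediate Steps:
z = -13 (z = 2 + (-10 - 1*5) = 2 + (-10 - 5) = 2 - 15 = -13)
t(z)*n(-7) = 13*(-7) = -91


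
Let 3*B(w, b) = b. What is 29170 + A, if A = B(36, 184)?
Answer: 87694/3 ≈ 29231.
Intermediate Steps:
B(w, b) = b/3
A = 184/3 (A = (⅓)*184 = 184/3 ≈ 61.333)
29170 + A = 29170 + 184/3 = 87694/3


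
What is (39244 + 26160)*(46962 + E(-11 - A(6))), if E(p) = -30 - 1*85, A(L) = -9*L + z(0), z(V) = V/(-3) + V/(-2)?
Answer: 3063981188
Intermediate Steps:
z(V) = -5*V/6 (z(V) = V*(-1/3) + V*(-1/2) = -V/3 - V/2 = -5*V/6)
A(L) = -9*L (A(L) = -9*L - 5/6*0 = -9*L + 0 = -9*L)
E(p) = -115 (E(p) = -30 - 85 = -115)
(39244 + 26160)*(46962 + E(-11 - A(6))) = (39244 + 26160)*(46962 - 115) = 65404*46847 = 3063981188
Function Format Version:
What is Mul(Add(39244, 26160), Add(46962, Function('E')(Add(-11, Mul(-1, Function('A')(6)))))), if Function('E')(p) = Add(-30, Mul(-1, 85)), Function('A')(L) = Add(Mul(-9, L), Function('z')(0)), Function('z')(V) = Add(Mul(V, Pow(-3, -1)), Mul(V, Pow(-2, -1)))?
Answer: 3063981188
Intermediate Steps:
Function('z')(V) = Mul(Rational(-5, 6), V) (Function('z')(V) = Add(Mul(V, Rational(-1, 3)), Mul(V, Rational(-1, 2))) = Add(Mul(Rational(-1, 3), V), Mul(Rational(-1, 2), V)) = Mul(Rational(-5, 6), V))
Function('A')(L) = Mul(-9, L) (Function('A')(L) = Add(Mul(-9, L), Mul(Rational(-5, 6), 0)) = Add(Mul(-9, L), 0) = Mul(-9, L))
Function('E')(p) = -115 (Function('E')(p) = Add(-30, -85) = -115)
Mul(Add(39244, 26160), Add(46962, Function('E')(Add(-11, Mul(-1, Function('A')(6)))))) = Mul(Add(39244, 26160), Add(46962, -115)) = Mul(65404, 46847) = 3063981188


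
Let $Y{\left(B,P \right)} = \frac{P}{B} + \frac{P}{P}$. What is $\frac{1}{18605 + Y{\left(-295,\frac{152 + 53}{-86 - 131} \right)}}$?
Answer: $\frac{12803}{238212659} \approx 5.3746 \cdot 10^{-5}$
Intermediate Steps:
$Y{\left(B,P \right)} = 1 + \frac{P}{B}$ ($Y{\left(B,P \right)} = \frac{P}{B} + 1 = 1 + \frac{P}{B}$)
$\frac{1}{18605 + Y{\left(-295,\frac{152 + 53}{-86 - 131} \right)}} = \frac{1}{18605 + \frac{-295 + \frac{152 + 53}{-86 - 131}}{-295}} = \frac{1}{18605 - \frac{-295 + \frac{205}{-217}}{295}} = \frac{1}{18605 - \frac{-295 + 205 \left(- \frac{1}{217}\right)}{295}} = \frac{1}{18605 - \frac{-295 - \frac{205}{217}}{295}} = \frac{1}{18605 - - \frac{12844}{12803}} = \frac{1}{18605 + \frac{12844}{12803}} = \frac{1}{\frac{238212659}{12803}} = \frac{12803}{238212659}$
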